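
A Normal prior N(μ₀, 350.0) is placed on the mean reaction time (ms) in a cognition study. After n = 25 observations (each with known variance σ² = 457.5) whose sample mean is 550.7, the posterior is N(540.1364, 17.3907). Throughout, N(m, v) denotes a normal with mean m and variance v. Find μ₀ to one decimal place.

μ₀ = 338.1

The posterior mean is a precision-weighted average: μ_n = (τ₀μ₀ + τ_data·x̄)/(τ₀+τ_data), with τ₀=1/σ₀² and τ_data=n/σ².
Here τ₀ = 1/350.0 = 0.002857 and τ_data = 25/457.5 = 0.054645, so τ_n = 0.057502.
Rearranging for μ₀: μ₀ = (μ_n·τ_n − τ_data·x̄)/τ₀ = (540.1364·0.057502 − 0.054645·550.7) / 0.002857 = 0.965922/0.002857 ≈ 338.1.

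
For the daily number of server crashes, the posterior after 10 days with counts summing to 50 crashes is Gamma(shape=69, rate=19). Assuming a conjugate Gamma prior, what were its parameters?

Gamma–Poisson conjugacy: posterior shape = α + Σxᵢ, posterior rate = β + n.
So α = 69 − 50 = 19 and β = 19 − 10 = 9.

Gamma(shape=19, rate=9)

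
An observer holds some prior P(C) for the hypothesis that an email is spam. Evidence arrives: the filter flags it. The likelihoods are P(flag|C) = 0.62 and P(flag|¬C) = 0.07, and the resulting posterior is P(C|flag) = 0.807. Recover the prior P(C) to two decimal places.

P(C) = 0.32

Bayes' rule in odds form gives O(C|E) = O(C)·[P(E|C)/P(E|¬C)], hence O(C) = O(C|E)/LR.
Posterior odds = 0.807/(1−0.807) = 4.1813. LR = 0.62/0.07 = 8.8571.
Prior odds = 4.1813/8.8571 = 0.4721, so P(C) = 0.4721/(1+0.4721) ≈ 0.32.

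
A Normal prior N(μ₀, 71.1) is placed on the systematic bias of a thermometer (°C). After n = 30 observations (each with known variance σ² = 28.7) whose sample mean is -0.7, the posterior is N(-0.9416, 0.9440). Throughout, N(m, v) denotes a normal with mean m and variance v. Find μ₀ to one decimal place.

The posterior mean is a precision-weighted average: μ_n = (τ₀μ₀ + τ_data·x̄)/(τ₀+τ_data), with τ₀=1/σ₀² and τ_data=n/σ².
Here τ₀ = 1/71.1 = 0.014065 and τ_data = 30/28.7 = 1.045296, so τ_n = 1.059361.
Rearranging for μ₀: μ₀ = (μ_n·τ_n − τ_data·x̄)/τ₀ = (-0.9416·1.059361 − 1.045296·-0.7) / 0.014065 = -0.265787/0.014065 ≈ -18.9.

μ₀ = -18.9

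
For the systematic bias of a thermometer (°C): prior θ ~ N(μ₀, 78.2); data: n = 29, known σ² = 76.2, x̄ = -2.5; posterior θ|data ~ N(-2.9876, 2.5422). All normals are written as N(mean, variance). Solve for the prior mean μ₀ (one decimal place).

The posterior mean is a precision-weighted average: μ_n = (τ₀μ₀ + τ_data·x̄)/(τ₀+τ_data), with τ₀=1/σ₀² and τ_data=n/σ².
Here τ₀ = 1/78.2 = 0.012788 and τ_data = 29/76.2 = 0.380577, so τ_n = 0.393365.
Rearranging for μ₀: μ₀ = (μ_n·τ_n − τ_data·x̄)/τ₀ = (-2.9876·0.393365 − 0.380577·-2.5) / 0.012788 = -0.223775/0.012788 ≈ -17.5.

μ₀ = -17.5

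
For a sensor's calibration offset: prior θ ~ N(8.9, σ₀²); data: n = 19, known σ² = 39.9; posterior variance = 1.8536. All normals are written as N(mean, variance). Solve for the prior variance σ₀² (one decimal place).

σ₀² = 15.8

For the Normal–Normal model with known σ², precisions add: τ_n = τ₀ + n/σ².
So 1/σ₀² = 1/1.8536 − 19/39.9 = 0.539491 − 0.476190 = 0.063301.
Hence σ₀² = 1/0.063301 ≈ 15.8.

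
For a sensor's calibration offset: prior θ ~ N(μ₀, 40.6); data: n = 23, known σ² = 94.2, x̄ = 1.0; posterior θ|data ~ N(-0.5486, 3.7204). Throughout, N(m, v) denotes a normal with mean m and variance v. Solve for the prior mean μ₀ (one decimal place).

The posterior mean is a precision-weighted average: μ_n = (τ₀μ₀ + τ_data·x̄)/(τ₀+τ_data), with τ₀=1/σ₀² and τ_data=n/σ².
Here τ₀ = 1/40.6 = 0.024631 and τ_data = 23/94.2 = 0.244161, so τ_n = 0.268792.
Rearranging for μ₀: μ₀ = (μ_n·τ_n − τ_data·x̄)/τ₀ = (-0.5486·0.268792 − 0.244161·1.0) / 0.024631 = -0.391620/0.024631 ≈ -15.9.

μ₀ = -15.9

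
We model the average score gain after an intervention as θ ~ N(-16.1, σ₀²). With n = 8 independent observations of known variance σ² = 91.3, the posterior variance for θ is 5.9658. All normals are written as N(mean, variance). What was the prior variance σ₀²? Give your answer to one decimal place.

Posterior precision equals prior precision plus data precision: 1/σ_n² = 1/σ₀² + n/σ².
So 1/σ₀² = 1/5.9658 − 8/91.3 = 0.167622 − 0.087623 = 0.079999.
Hence σ₀² = 1/0.079999 ≈ 12.5.

σ₀² = 12.5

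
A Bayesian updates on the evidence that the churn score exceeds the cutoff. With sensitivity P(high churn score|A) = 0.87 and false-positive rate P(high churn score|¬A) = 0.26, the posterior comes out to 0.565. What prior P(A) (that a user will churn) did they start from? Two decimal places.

P(A) = 0.28

Bayes' rule in odds form gives O(A|E) = O(A)·[P(E|A)/P(E|¬A)], hence O(A) = O(A|E)/LR.
Posterior odds = 0.565/(1−0.565) = 1.2989. LR = 0.87/0.26 = 3.3462.
Prior odds = 1.2989/3.3462 = 0.3882, so P(A) = 0.3882/(1+0.3882) ≈ 0.28.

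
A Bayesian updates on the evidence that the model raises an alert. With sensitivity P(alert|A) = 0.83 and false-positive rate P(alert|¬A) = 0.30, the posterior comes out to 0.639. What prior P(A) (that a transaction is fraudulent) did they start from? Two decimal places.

P(A) = 0.39

In odds form, posterior odds = prior odds × likelihood ratio, so prior odds = posterior odds ÷ LR.
Posterior odds = 0.639/(1−0.639) = 1.7701. LR = 0.83/0.30 = 2.7667.
Prior odds = 1.7701/2.7667 = 0.6398, so P(A) = 0.6398/(1+0.6398) ≈ 0.39.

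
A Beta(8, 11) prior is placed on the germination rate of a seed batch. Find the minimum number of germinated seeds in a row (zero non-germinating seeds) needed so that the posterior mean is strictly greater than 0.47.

After k germinated seeds and 0 non-germinating seeds the posterior is Beta(8+k, 11), with mean (8+k)/(8+11+k).
Set (8+k)/(19+k) > 0.47 and solve: k > (0.47·19 − 8)/(1 − 0.47) = 1.755.
The smallest integer exceeding 1.755 is 2.

k = 2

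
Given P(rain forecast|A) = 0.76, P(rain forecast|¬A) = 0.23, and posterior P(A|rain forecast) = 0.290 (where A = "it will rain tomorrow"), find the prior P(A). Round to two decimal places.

Bayes' rule in odds form gives O(A|E) = O(A)·[P(E|A)/P(E|¬A)], hence O(A) = O(A|E)/LR.
Posterior odds = 0.290/(1−0.290) = 0.4085. LR = 0.76/0.23 = 3.3043.
Prior odds = 0.4085/3.3043 = 0.1236, so P(A) = 0.1236/(1+0.1236) ≈ 0.11.

P(A) = 0.11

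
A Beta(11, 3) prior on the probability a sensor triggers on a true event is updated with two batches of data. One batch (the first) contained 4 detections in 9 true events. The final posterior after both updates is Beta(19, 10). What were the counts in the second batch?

4 detections and 2 misses

Sequential conjugate updates are equivalent to a single update on the pooled data, so total successes = posterior α − prior α and total failures = posterior β − prior β.
Total across both batches: 19−11=8 detections, 10−3=7 misses.
Subtract the first batch: 8−4=4 detections and 7−5=2 misses.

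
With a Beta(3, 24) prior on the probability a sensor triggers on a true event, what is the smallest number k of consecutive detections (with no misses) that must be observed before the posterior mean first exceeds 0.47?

k = 19

After k detections and 0 misses the posterior is Beta(3+k, 24), with mean (3+k)/(3+24+k).
Set (3+k)/(27+k) > 0.47 and solve: k > (0.47·27 − 3)/(1 − 0.47) = 18.283.
The smallest integer exceeding 18.283 is 19.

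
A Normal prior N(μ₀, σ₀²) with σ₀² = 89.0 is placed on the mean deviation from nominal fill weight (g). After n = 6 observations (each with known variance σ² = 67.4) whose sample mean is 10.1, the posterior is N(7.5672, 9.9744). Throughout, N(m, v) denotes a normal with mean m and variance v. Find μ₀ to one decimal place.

The posterior mean is a precision-weighted average: μ_n = (τ₀μ₀ + τ_data·x̄)/(τ₀+τ_data), with τ₀=1/σ₀² and τ_data=n/σ².
Here τ₀ = 1/89.0 = 0.011236 and τ_data = 6/67.4 = 0.089021, so τ_n = 0.100257.
Rearranging for μ₀: μ₀ = (μ_n·τ_n − τ_data·x̄)/τ₀ = (7.5672·0.100257 − 0.089021·10.1) / 0.011236 = -0.140447/0.011236 ≈ -12.5.

μ₀ = -12.5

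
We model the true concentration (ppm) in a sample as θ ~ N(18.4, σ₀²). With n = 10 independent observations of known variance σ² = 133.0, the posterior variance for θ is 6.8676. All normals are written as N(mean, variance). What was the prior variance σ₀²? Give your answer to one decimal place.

Posterior precision equals prior precision plus data precision: 1/σ_n² = 1/σ₀² + n/σ².
So 1/σ₀² = 1/6.8676 − 10/133.0 = 0.145611 − 0.075188 = 0.070423.
Hence σ₀² = 1/0.070423 ≈ 14.2.

σ₀² = 14.2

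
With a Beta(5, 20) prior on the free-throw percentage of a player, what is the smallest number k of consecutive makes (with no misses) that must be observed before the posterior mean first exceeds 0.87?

After k makes and 0 misses the posterior is Beta(5+k, 20), with mean (5+k)/(5+20+k).
Set (5+k)/(25+k) > 0.87 and solve: k > (0.87·25 − 5)/(1 − 0.87) = 128.846.
The smallest integer exceeding 128.846 is 129, and checking k=129: (134)/(154) = 0.8701 > 0.87.

k = 129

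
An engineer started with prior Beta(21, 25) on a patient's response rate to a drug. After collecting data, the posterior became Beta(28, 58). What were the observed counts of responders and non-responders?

7 responders and 33 non-responders

A Beta(a, b) prior with s successes and f failures in binomial data gives a Beta(a+s, b+f) posterior.
Match parameters: s=28−21=7, f=58−25=33.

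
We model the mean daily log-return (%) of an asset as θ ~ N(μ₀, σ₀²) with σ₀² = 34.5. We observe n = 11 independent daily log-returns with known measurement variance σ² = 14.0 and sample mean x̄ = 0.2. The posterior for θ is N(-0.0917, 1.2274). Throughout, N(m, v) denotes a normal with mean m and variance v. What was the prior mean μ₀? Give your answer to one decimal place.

With known observation variance, the Normal–Normal posterior has precision τ_n = τ₀ + n/σ² and mean μ_n = (τ₀μ₀ + (n/σ²)x̄)/τ_n.
Here τ₀ = 1/34.5 = 0.028986 and τ_data = 11/14.0 = 0.785714, so τ_n = 0.814700.
Rearranging for μ₀: μ₀ = (μ_n·τ_n − τ_data·x̄)/τ₀ = (-0.0917·0.814700 − 0.785714·0.2) / 0.028986 = -0.231851/0.028986 ≈ -8.0.

μ₀ = -8.0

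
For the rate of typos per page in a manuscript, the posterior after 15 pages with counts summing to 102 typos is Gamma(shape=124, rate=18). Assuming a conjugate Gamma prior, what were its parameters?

Gamma(shape=22, rate=3)

Gamma–Poisson conjugacy: posterior shape = α + Σxᵢ, posterior rate = β + n.
So α = 124 − 102 = 22 and β = 18 − 15 = 3.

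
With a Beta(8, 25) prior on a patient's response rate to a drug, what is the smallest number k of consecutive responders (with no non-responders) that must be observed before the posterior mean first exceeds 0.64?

After k responders and 0 non-responders the posterior is Beta(8+k, 25), with mean (8+k)/(8+25+k).
Set (8+k)/(33+k) > 0.64 and solve: k > (0.64·33 − 8)/(1 − 0.64) = 36.444.
The smallest integer exceeding 36.444 is 37.

k = 37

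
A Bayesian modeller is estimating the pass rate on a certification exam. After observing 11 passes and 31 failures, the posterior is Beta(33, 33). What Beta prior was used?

Beta(22, 2)

Under Beta–binomial conjugacy the posterior parameters are (a+s, b+f).
So a = 33 − 11 = 22 and b = 33 − 31 = 2.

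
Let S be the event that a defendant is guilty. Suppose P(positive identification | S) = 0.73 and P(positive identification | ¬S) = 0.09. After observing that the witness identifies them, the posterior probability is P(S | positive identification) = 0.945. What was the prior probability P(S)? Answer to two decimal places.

In odds form, posterior odds = prior odds × likelihood ratio, so prior odds = posterior odds ÷ LR.
Posterior odds = 0.945/(1−0.945) = 17.1818. LR = 0.73/0.09 = 8.1111.
Prior odds = 17.1818/8.1111 = 2.1183, so P(S) = 2.1183/(1+2.1183) ≈ 0.68.

P(S) = 0.68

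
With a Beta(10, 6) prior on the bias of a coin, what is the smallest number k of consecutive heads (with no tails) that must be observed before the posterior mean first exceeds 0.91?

k = 51

After k heads and 0 tails the posterior is Beta(10+k, 6), with mean (10+k)/(10+6+k).
Set (10+k)/(16+k) > 0.91 and solve: k > (0.91·16 − 10)/(1 − 0.91) = 50.667.
The smallest integer exceeding 50.667 is 51, and checking k=51: (61)/(67) = 0.9104 > 0.91.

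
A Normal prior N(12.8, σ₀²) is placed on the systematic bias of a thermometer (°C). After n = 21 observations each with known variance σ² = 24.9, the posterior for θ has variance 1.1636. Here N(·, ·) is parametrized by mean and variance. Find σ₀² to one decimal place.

Posterior precision equals prior precision plus data precision: 1/σ_n² = 1/σ₀² + n/σ².
So 1/σ₀² = 1/1.1636 − 21/24.9 = 0.859402 − 0.843373 = 0.016029.
Hence σ₀² = 1/0.016029 ≈ 62.4.

σ₀² = 62.4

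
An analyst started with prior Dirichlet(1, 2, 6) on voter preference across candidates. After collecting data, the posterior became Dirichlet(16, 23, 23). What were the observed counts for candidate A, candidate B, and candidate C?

counts (15, 21, 17)

For a Dirichlet(α) prior with multinomial counts c, the posterior is Dirichlet(α + c) componentwise.
Counts are posterior − prior componentwise: 16−1=15, 23−2=21, 23−6=17.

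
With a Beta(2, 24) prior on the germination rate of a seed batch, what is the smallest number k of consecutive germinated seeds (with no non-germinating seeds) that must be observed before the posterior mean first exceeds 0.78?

After k germinated seeds and 0 non-germinating seeds the posterior is Beta(2+k, 24), with mean (2+k)/(2+24+k).
Set (2+k)/(26+k) > 0.78 and solve: k > (0.78·26 − 2)/(1 − 0.78) = 83.091.
The smallest integer exceeding 83.091 is 84.

k = 84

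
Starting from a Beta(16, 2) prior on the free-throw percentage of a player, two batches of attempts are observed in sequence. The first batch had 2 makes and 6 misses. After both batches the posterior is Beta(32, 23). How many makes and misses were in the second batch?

Because Beta–binomial updating is additive in the counts, the combined data contributed (α_post−α_prior, β_post−β_prior) successes and failures.
Total across both batches: 32−16=16 makes, 23−2=21 misses.
Subtract the first batch: 16−2=14 makes and 21−6=15 misses.

14 makes and 15 misses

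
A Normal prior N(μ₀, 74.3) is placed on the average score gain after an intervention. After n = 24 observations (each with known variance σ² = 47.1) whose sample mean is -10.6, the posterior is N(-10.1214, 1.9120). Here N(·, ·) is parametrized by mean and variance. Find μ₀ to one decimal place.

The posterior mean is a precision-weighted average: μ_n = (τ₀μ₀ + τ_data·x̄)/(τ₀+τ_data), with τ₀=1/σ₀² and τ_data=n/σ².
Here τ₀ = 1/74.3 = 0.013459 and τ_data = 24/47.1 = 0.509554, so τ_n = 0.523013.
Rearranging for μ₀: μ₀ = (μ_n·τ_n − τ_data·x̄)/τ₀ = (-10.1214·0.523013 − 0.509554·-10.6) / 0.013459 = 0.107649/0.013459 ≈ 8.0.

μ₀ = 8.0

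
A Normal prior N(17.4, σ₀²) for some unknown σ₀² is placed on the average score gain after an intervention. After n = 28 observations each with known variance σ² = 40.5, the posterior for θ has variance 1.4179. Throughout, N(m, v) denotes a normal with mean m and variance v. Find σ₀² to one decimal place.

σ₀² = 71.9

Posterior precision equals prior precision plus data precision: 1/σ_n² = 1/σ₀² + n/σ².
So 1/σ₀² = 1/1.4179 − 28/40.5 = 0.705268 − 0.691358 = 0.013910.
Hence σ₀² = 1/0.013910 ≈ 71.9.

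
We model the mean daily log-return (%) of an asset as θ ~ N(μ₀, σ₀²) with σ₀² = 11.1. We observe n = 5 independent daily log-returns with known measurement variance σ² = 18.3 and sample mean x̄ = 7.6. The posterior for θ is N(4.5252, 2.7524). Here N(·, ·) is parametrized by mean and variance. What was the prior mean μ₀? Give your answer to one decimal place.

μ₀ = -4.8

The posterior mean is a precision-weighted average: μ_n = (τ₀μ₀ + τ_data·x̄)/(τ₀+τ_data), with τ₀=1/σ₀² and τ_data=n/σ².
Here τ₀ = 1/11.1 = 0.090090 and τ_data = 5/18.3 = 0.273224, so τ_n = 0.363314.
Rearranging for μ₀: μ₀ = (μ_n·τ_n − τ_data·x̄)/τ₀ = (4.5252·0.363314 − 0.273224·7.6) / 0.090090 = -0.432434/0.090090 ≈ -4.8.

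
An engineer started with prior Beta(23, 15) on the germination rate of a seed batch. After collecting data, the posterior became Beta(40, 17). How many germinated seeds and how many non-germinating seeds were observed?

17 germinated seeds and 2 non-germinating seeds

A Beta(a, b) prior with s successes and f failures in binomial data gives a Beta(a+s, b+f) posterior.
Match parameters: s=40−23=17, f=17−15=2.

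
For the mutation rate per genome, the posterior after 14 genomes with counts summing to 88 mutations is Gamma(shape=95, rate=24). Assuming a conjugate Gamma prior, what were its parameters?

Gamma(shape=7, rate=10)

Gamma–Poisson conjugacy: posterior shape = α + Σxᵢ, posterior rate = β + n.
So α = 95 − 88 = 7 and β = 24 − 14 = 10.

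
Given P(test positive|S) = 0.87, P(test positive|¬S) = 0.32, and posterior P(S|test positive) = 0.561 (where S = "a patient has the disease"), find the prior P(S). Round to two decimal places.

Bayes' rule in odds form gives O(S|E) = O(S)·[P(E|S)/P(E|¬S)], hence O(S) = O(S|E)/LR.
Posterior odds = 0.561/(1−0.561) = 1.2779. LR = 0.87/0.32 = 2.7188.
Prior odds = 1.2779/2.7188 = 0.4700, so P(S) = 0.4700/(1+0.4700) ≈ 0.32.

P(S) = 0.32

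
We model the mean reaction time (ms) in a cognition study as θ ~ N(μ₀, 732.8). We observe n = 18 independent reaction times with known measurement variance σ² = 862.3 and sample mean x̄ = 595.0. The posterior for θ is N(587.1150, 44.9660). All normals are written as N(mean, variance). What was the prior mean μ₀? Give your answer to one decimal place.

μ₀ = 466.5

With known observation variance, the Normal–Normal posterior has precision τ_n = τ₀ + n/σ² and mean μ_n = (τ₀μ₀ + (n/σ²)x̄)/τ_n.
Here τ₀ = 1/732.8 = 0.001365 and τ_data = 18/862.3 = 0.020874, so τ_n = 0.022239.
Rearranging for μ₀: μ₀ = (μ_n·τ_n − τ_data·x̄)/τ₀ = (587.1150·0.022239 − 0.020874·595.0) / 0.001365 = 0.636820/0.001365 ≈ 466.5.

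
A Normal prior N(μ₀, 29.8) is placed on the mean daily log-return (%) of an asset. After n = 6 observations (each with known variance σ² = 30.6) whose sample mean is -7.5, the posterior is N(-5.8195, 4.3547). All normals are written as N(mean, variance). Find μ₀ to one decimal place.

μ₀ = 4.0

With known observation variance, the Normal–Normal posterior has precision τ_n = τ₀ + n/σ² and mean μ_n = (τ₀μ₀ + (n/σ²)x̄)/τ_n.
Here τ₀ = 1/29.8 = 0.033557 and τ_data = 6/30.6 = 0.196078, so τ_n = 0.229635.
Rearranging for μ₀: μ₀ = (μ_n·τ_n − τ_data·x̄)/τ₀ = (-5.8195·0.229635 − 0.196078·-7.5) / 0.033557 = 0.134224/0.033557 ≈ 4.0.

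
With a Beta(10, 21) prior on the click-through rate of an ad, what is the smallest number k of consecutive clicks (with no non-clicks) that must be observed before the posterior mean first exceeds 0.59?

k = 21

After k clicks and 0 non-clicks the posterior is Beta(10+k, 21), with mean (10+k)/(10+21+k).
Set (10+k)/(31+k) > 0.59 and solve: k > (0.59·31 − 10)/(1 − 0.59) = 20.220.
The smallest integer exceeding 20.220 is 21.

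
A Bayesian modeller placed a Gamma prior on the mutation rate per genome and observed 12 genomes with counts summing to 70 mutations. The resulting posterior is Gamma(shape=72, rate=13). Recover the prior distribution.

Gamma(shape=2, rate=1)

A Gamma(α, β) prior (rate parametrization) on a Poisson rate with n observations summing to S gives posterior Gamma(α+S, β+n).
So α = 72 − 70 = 2 and β = 13 − 12 = 1.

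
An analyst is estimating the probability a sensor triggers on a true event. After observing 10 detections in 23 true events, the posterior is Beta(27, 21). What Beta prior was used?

A Beta(a, b) prior with s successes and f failures in binomial data gives a Beta(a+s, b+f) posterior.
Subtract the data counts: 27−10=17, 21−13=8.

Beta(17, 8)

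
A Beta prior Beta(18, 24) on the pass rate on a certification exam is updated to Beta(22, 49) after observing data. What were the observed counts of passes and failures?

4 passes and 25 failures

A Beta(a, b) prior with s successes and f failures in binomial data gives a Beta(a+s, b+f) posterior.
Match parameters: s=22−18=4, f=49−24=25.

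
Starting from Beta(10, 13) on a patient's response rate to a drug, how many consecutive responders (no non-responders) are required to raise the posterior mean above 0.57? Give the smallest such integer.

k = 8

After k responders and 0 non-responders the posterior is Beta(10+k, 13), with mean (10+k)/(10+13+k).
Set (10+k)/(23+k) > 0.57 and solve: k > (0.57·23 − 10)/(1 − 0.57) = 7.233.
The smallest integer exceeding 7.233 is 8.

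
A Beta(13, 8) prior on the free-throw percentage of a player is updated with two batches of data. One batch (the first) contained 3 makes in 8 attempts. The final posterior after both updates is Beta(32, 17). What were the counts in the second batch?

16 makes and 4 misses

Sequential conjugate updates are equivalent to a single update on the pooled data, so total successes = posterior α − prior α and total failures = posterior β − prior β.
Total across both batches: 32−13=19 makes, 17−8=9 misses.
Subtract the first batch: 19−3=16 makes and 9−5=4 misses.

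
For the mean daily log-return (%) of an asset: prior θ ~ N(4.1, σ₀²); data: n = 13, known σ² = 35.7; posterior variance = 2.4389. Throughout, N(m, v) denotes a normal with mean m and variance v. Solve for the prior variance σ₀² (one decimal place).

σ₀² = 21.8

For the Normal–Normal model with known σ², precisions add: τ_n = τ₀ + n/σ².
So 1/σ₀² = 1/2.4389 − 13/35.7 = 0.410021 − 0.364146 = 0.045875.
Hence σ₀² = 1/0.045875 ≈ 21.8.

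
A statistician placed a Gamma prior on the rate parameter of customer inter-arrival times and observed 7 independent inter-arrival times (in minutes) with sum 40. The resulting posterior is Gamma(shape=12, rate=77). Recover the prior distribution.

For an exponential likelihood with a Gamma(α, β) prior on the rate, n observations with total T give posterior Gamma(α+n, β+T).
So α = 12 − 7 = 5 and β = 77 − 40 = 37.

Gamma(shape=5, rate=37)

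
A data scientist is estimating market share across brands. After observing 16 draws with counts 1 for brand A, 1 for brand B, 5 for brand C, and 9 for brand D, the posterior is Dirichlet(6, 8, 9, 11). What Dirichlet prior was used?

For a Dirichlet(α) prior with multinomial counts c, the posterior is Dirichlet(α + c) componentwise.
Subtract each count from the matching posterior parameter: 6−1=5, 8−1=7, 9−5=4, 11−9=2.

Dirichlet(5, 7, 4, 2)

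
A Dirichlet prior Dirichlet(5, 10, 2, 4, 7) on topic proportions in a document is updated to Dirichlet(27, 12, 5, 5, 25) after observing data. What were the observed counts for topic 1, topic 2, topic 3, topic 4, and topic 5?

counts (22, 2, 3, 1, 18)

For a Dirichlet(α) prior with multinomial counts c, the posterior is Dirichlet(α + c) componentwise.
Counts are posterior − prior componentwise: 27−5=22, 12−10=2, 5−2=3, 5−4=1, 25−7=18.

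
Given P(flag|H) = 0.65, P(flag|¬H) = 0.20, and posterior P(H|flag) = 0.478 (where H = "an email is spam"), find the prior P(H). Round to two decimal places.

In odds form, posterior odds = prior odds × likelihood ratio, so prior odds = posterior odds ÷ LR.
Posterior odds = 0.478/(1−0.478) = 0.9157. LR = 0.65/0.20 = 3.2500.
Prior odds = 0.9157/3.2500 = 0.2818, so P(H) = 0.2818/(1+0.2818) ≈ 0.22.

P(H) = 0.22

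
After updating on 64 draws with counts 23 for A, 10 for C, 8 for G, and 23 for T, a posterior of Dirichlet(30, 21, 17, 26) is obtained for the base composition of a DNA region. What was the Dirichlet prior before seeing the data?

Dirichlet(7, 11, 9, 3)

For a Dirichlet(α) prior with multinomial counts c, the posterior is Dirichlet(α + c) componentwise.
Subtract each count from the matching posterior parameter: 30−23=7, 21−10=11, 17−8=9, 26−23=3.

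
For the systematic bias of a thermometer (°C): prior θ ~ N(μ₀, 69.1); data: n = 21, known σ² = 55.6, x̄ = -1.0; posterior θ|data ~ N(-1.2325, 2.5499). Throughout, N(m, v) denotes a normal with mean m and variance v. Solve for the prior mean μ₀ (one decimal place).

μ₀ = -7.3

The posterior mean is a precision-weighted average: μ_n = (τ₀μ₀ + τ_data·x̄)/(τ₀+τ_data), with τ₀=1/σ₀² and τ_data=n/σ².
Here τ₀ = 1/69.1 = 0.014472 and τ_data = 21/55.6 = 0.377698, so τ_n = 0.392170.
Rearranging for μ₀: μ₀ = (μ_n·τ_n − τ_data·x̄)/τ₀ = (-1.2325·0.392170 − 0.377698·-1.0) / 0.014472 = -0.105652/0.014472 ≈ -7.3.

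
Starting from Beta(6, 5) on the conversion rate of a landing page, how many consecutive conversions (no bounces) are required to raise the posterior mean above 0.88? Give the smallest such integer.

k = 31

After k conversions and 0 bounces the posterior is Beta(6+k, 5), with mean (6+k)/(6+5+k).
Set (6+k)/(11+k) > 0.88 and solve: k > (0.88·11 − 6)/(1 − 0.88) = 30.667.
The smallest integer exceeding 30.667 is 31.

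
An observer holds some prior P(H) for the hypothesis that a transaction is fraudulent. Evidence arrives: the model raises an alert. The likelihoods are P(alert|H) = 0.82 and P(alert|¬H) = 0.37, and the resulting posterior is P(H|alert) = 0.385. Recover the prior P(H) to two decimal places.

P(H) = 0.22

In odds form, posterior odds = prior odds × likelihood ratio, so prior odds = posterior odds ÷ LR.
Posterior odds = 0.385/(1−0.385) = 0.6260. LR = 0.82/0.37 = 2.2162.
Prior odds = 0.6260/2.2162 = 0.2825, so P(H) = 0.2825/(1+0.2825) ≈ 0.22.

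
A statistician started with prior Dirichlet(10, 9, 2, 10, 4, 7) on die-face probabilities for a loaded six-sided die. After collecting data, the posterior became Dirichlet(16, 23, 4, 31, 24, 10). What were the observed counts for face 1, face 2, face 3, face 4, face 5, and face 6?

For a Dirichlet(α) prior with multinomial counts c, the posterior is Dirichlet(α + c) componentwise.
Counts are posterior − prior componentwise: 16−10=6, 23−9=14, 4−2=2, 31−10=21, 24−4=20, 10−7=3.

counts (6, 14, 2, 21, 20, 3)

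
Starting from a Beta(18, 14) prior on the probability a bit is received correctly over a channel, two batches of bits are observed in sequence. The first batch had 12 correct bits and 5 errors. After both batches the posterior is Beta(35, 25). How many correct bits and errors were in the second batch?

5 correct bits and 6 errors

Because Beta–binomial updating is additive in the counts, the combined data contributed (α_post−α_prior, β_post−β_prior) successes and failures.
Total across both batches: 35−18=17 correct bits, 25−14=11 errors.
Subtract the first batch: 17−12=5 correct bits and 11−5=6 errors.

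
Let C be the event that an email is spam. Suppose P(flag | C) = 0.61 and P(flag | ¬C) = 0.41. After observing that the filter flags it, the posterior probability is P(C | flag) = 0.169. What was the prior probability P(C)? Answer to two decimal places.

P(C) = 0.12

Bayes' rule in odds form gives O(C|E) = O(C)·[P(E|C)/P(E|¬C)], hence O(C) = O(C|E)/LR.
Posterior odds = 0.169/(1−0.169) = 0.2034. LR = 0.61/0.41 = 1.4878.
Prior odds = 0.2034/1.4878 = 0.1367, so P(C) = 0.1367/(1+0.1367) ≈ 0.12.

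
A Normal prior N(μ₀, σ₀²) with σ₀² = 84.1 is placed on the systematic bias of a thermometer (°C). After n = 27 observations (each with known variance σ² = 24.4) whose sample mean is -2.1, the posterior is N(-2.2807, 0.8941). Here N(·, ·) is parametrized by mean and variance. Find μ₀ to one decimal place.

The posterior mean is a precision-weighted average: μ_n = (τ₀μ₀ + τ_data·x̄)/(τ₀+τ_data), with τ₀=1/σ₀² and τ_data=n/σ².
Here τ₀ = 1/84.1 = 0.011891 and τ_data = 27/24.4 = 1.106557, so τ_n = 1.118448.
Rearranging for μ₀: μ₀ = (μ_n·τ_n − τ_data·x̄)/τ₀ = (-2.2807·1.118448 − 1.106557·-2.1) / 0.011891 = -0.227075/0.011891 ≈ -19.1.

μ₀ = -19.1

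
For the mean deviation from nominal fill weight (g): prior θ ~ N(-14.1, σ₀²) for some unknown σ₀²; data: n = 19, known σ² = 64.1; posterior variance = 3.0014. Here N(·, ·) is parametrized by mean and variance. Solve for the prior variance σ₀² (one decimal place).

σ₀² = 27.2

For the Normal–Normal model with known σ², precisions add: τ_n = τ₀ + n/σ².
So 1/σ₀² = 1/3.0014 − 19/64.1 = 0.333178 − 0.296412 = 0.036766.
Hence σ₀² = 1/0.036766 ≈ 27.2.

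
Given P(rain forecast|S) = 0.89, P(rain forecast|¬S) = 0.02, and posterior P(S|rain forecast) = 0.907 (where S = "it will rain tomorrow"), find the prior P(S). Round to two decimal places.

P(S) = 0.18

Bayes' rule in odds form gives O(S|E) = O(S)·[P(E|S)/P(E|¬S)], hence O(S) = O(S|E)/LR.
Posterior odds = 0.907/(1−0.907) = 9.7527. LR = 0.89/0.02 = 44.5000.
Prior odds = 9.7527/44.5000 = 0.2192, so P(S) = 0.2192/(1+0.2192) ≈ 0.18.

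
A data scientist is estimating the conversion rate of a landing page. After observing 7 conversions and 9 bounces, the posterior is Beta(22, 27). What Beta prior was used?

Beta(15, 18)

Under Beta–binomial conjugacy the posterior parameters are (α+s, β+f).
So α = 22 − 7 = 15 and β = 27 − 9 = 18.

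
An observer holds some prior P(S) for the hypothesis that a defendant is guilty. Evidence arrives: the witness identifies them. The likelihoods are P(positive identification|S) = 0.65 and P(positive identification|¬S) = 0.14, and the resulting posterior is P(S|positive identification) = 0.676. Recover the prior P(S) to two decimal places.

P(S) = 0.31

In odds form, posterior odds = prior odds × likelihood ratio, so prior odds = posterior odds ÷ LR.
Posterior odds = 0.676/(1−0.676) = 2.0864. LR = 0.65/0.14 = 4.6429.
Prior odds = 2.0864/4.6429 = 0.4494, so P(S) = 0.4494/(1+0.4494) ≈ 0.31.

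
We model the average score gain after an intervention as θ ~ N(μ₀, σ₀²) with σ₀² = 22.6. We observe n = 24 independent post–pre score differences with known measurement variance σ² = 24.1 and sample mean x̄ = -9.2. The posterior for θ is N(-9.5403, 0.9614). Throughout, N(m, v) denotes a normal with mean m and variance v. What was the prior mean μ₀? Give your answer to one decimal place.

The posterior mean is a precision-weighted average: μ_n = (τ₀μ₀ + τ_data·x̄)/(τ₀+τ_data), with τ₀=1/σ₀² and τ_data=n/σ².
Here τ₀ = 1/22.6 = 0.044248 and τ_data = 24/24.1 = 0.995851, so τ_n = 1.040099.
Rearranging for μ₀: μ₀ = (μ_n·τ_n − τ_data·x̄)/τ₀ = (-9.5403·1.040099 − 0.995851·-9.2) / 0.044248 = -0.761027/0.044248 ≈ -17.2.

μ₀ = -17.2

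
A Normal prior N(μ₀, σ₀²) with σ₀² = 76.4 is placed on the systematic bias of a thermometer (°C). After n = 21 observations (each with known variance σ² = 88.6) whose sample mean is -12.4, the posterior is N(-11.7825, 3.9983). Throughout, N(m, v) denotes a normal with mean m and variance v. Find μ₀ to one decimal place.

The posterior mean is a precision-weighted average: μ_n = (τ₀μ₀ + τ_data·x̄)/(τ₀+τ_data), with τ₀=1/σ₀² and τ_data=n/σ².
Here τ₀ = 1/76.4 = 0.013089 and τ_data = 21/88.6 = 0.237020, so τ_n = 0.250109.
Rearranging for μ₀: μ₀ = (μ_n·τ_n − τ_data·x̄)/τ₀ = (-11.7825·0.250109 − 0.237020·-12.4) / 0.013089 = -0.007861/0.013089 ≈ -0.6.

μ₀ = -0.6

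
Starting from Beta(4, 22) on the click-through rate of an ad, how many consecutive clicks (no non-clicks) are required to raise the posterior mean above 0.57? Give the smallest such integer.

After k clicks and 0 non-clicks the posterior is Beta(4+k, 22), with mean (4+k)/(4+22+k).
Set (4+k)/(26+k) > 0.57 and solve: k > (0.57·26 − 4)/(1 − 0.57) = 25.163.
The smallest integer exceeding 25.163 is 26.

k = 26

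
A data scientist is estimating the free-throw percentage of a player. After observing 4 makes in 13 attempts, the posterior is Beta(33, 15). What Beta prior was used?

Under Beta–binomial conjugacy the posterior parameters are (a+s, b+f).
Subtract the data counts: 33−4=29, 15−9=6.

Beta(29, 6)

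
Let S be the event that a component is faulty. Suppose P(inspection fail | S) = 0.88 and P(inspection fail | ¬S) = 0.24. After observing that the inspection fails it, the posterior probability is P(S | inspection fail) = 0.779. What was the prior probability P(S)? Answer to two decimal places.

P(S) = 0.49

In odds form, posterior odds = prior odds × likelihood ratio, so prior odds = posterior odds ÷ LR.
Posterior odds = 0.779/(1−0.779) = 3.5249. LR = 0.88/0.24 = 3.6667.
Prior odds = 3.5249/3.6667 = 0.9613, so P(S) = 0.9613/(1+0.9613) ≈ 0.49.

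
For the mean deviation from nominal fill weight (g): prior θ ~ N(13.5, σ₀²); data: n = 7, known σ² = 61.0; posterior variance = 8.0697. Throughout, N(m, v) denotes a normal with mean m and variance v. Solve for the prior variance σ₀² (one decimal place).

σ₀² = 109.1

Posterior precision equals prior precision plus data precision: 1/σ_n² = 1/σ₀² + n/σ².
So 1/σ₀² = 1/8.0697 − 7/61.0 = 0.123920 − 0.114754 = 0.009166.
Hence σ₀² = 1/0.009166 ≈ 109.1.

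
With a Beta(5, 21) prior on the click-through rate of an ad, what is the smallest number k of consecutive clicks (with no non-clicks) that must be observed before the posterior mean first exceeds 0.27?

k = 3

After k clicks and 0 non-clicks the posterior is Beta(5+k, 21), with mean (5+k)/(5+21+k).
Set (5+k)/(26+k) > 0.27 and solve: k > (0.27·26 − 5)/(1 − 0.27) = 2.767.
The smallest integer exceeding 2.767 is 3, and checking k=3: (8)/(29) = 0.2759 > 0.27.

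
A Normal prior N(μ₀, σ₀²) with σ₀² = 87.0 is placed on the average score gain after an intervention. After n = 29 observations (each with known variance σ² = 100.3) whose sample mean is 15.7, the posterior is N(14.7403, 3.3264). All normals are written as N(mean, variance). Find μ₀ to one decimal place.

μ₀ = -9.4

With known observation variance, the Normal–Normal posterior has precision τ_n = τ₀ + n/σ² and mean μ_n = (τ₀μ₀ + (n/σ²)x̄)/τ_n.
Here τ₀ = 1/87.0 = 0.011494 and τ_data = 29/100.3 = 0.289133, so τ_n = 0.300627.
Rearranging for μ₀: μ₀ = (μ_n·τ_n − τ_data·x̄)/τ₀ = (14.7403·0.300627 − 0.289133·15.7) / 0.011494 = -0.108056/0.011494 ≈ -9.4.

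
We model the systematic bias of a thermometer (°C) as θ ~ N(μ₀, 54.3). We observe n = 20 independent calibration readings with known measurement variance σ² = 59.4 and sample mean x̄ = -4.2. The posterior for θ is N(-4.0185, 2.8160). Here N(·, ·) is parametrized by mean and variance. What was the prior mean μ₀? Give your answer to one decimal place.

With known observation variance, the Normal–Normal posterior has precision τ_n = τ₀ + n/σ² and mean μ_n = (τ₀μ₀ + (n/σ²)x̄)/τ_n.
Here τ₀ = 1/54.3 = 0.018416 and τ_data = 20/59.4 = 0.336700, so τ_n = 0.355116.
Rearranging for μ₀: μ₀ = (μ_n·τ_n − τ_data·x̄)/τ₀ = (-4.0185·0.355116 − 0.336700·-4.2) / 0.018416 = -0.012894/0.018416 ≈ -0.7.

μ₀ = -0.7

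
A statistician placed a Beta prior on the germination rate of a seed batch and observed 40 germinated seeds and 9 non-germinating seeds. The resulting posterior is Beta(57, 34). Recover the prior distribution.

Beta is conjugate to the binomial likelihood: posterior = Beta(α+s, β+f).
So α = 57 − 40 = 17 and β = 34 − 9 = 25.

Beta(17, 25)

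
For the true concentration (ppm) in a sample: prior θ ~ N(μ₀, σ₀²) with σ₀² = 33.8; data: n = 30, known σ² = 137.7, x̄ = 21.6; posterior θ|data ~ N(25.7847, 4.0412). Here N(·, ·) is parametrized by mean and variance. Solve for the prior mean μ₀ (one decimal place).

μ₀ = 56.6

The posterior mean is a precision-weighted average: μ_n = (τ₀μ₀ + τ_data·x̄)/(τ₀+τ_data), with τ₀=1/σ₀² and τ_data=n/σ².
Here τ₀ = 1/33.8 = 0.029586 and τ_data = 30/137.7 = 0.217865, so τ_n = 0.247451.
Rearranging for μ₀: μ₀ = (μ_n·τ_n − τ_data·x̄)/τ₀ = (25.7847·0.247451 − 0.217865·21.6) / 0.029586 = 1.674566/0.029586 ≈ 56.6.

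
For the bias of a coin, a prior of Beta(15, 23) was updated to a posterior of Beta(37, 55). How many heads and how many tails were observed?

A Beta(a, b) prior with s successes and f failures in binomial data gives a Beta(a+s, b+f) posterior.
Match parameters: s=37−15=22, f=55−23=32.

22 heads and 32 tails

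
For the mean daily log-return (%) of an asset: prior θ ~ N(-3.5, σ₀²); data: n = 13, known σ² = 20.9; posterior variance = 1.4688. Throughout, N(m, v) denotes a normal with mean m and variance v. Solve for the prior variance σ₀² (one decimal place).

σ₀² = 17.0

Posterior precision equals prior precision plus data precision: 1/σ_n² = 1/σ₀² + n/σ².
So 1/σ₀² = 1/1.4688 − 13/20.9 = 0.680828 − 0.622010 = 0.058818.
Hence σ₀² = 1/0.058818 ≈ 17.0.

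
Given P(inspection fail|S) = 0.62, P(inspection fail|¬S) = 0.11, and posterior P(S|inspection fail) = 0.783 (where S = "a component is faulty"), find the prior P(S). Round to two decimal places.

P(S) = 0.39

Bayes' rule in odds form gives O(S|E) = O(S)·[P(E|S)/P(E|¬S)], hence O(S) = O(S|E)/LR.
Posterior odds = 0.783/(1−0.783) = 3.6083. LR = 0.62/0.11 = 5.6364.
Prior odds = 3.6083/5.6364 = 0.6402, so P(S) = 0.6402/(1+0.6402) ≈ 0.39.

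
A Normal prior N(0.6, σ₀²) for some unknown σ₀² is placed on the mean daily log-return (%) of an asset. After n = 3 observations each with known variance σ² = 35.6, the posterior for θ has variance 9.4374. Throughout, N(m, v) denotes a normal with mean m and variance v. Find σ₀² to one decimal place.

For the Normal–Normal model with known σ², precisions add: τ_n = τ₀ + n/σ².
So 1/σ₀² = 1/9.4374 − 3/35.6 = 0.105961 − 0.084270 = 0.021691.
Hence σ₀² = 1/0.021691 ≈ 46.1.

σ₀² = 46.1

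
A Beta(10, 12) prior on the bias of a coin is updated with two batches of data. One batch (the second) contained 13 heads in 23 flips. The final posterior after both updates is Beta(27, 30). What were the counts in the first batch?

Because Beta–binomial updating is additive in the counts, the combined data contributed (α_post−α_prior, β_post−β_prior) successes and failures.
Total across both batches: 27−10=17 heads, 30−12=18 tails.
Subtract the second batch: 17−13=4 heads and 18−10=8 tails.

4 heads and 8 tails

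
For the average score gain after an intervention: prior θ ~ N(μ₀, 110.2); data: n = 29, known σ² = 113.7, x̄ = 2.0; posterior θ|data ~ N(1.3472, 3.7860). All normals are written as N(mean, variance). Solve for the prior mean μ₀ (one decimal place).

With known observation variance, the Normal–Normal posterior has precision τ_n = τ₀ + n/σ² and mean μ_n = (τ₀μ₀ + (n/σ²)x̄)/τ_n.
Here τ₀ = 1/110.2 = 0.009074 and τ_data = 29/113.7 = 0.255057, so τ_n = 0.264131.
Rearranging for μ₀: μ₀ = (μ_n·τ_n − τ_data·x̄)/τ₀ = (1.3472·0.264131 − 0.255057·2.0) / 0.009074 = -0.154277/0.009074 ≈ -17.0.

μ₀ = -17.0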